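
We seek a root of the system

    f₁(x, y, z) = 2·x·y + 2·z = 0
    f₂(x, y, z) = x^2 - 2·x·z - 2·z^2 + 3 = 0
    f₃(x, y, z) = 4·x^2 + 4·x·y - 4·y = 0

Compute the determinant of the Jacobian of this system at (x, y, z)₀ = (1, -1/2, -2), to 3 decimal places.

J = [[2·y, 2·x, 2], [2·x - 2·z, 0, -2·x - 4·z], [8·x + 4·y, 4·x - 4, 0]].
At the point, J = [[-1.000, 2.000, 2.000], [6.000, 0.000, 6.000], [6.000, 0.000, 0.000]].
det J = 72.000.

72.000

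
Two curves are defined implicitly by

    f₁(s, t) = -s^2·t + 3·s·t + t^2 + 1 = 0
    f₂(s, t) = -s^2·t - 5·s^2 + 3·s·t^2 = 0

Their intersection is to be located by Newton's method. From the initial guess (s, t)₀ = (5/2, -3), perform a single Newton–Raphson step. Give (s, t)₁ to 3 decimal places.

(2.240, -2.013)

At (5/2, -3): F = (6.250, 55.000).
Jacobian J = [[-2·s·t + 3·t, -s^2 + 3·s + 2·t], [-2·s·t - 10·s + 3·t^2, -s^2 + 6·s·t]].
At the point, J = [[6.000, -4.750], [17.000, -51.250]] (det J = -226.750).
Solving J·Δ = −F gives Δ = (-0.260, 0.987).
Then the next iterate is (s, t)₁ = (2.240, -2.013).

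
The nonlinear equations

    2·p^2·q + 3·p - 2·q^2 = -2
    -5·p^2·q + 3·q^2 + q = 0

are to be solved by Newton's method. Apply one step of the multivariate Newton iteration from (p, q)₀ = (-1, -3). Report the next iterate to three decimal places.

At (-1, -3): F = (-25.000, 39.000).
Jacobian J = [[4·p·q + 3, 2·p^2 - 4·q], [-10·p·q, -5·p^2 + 6·q + 1]].
At the point, J = [[15.000, 14.000], [-30.000, -22.000]] (det J = 90.000).
Solving J·Δ = −F gives Δ = (-0.044, 1.833).
Then the next iterate is (p, q)₁ = (-1.044, -1.167).

(-1.044, -1.167)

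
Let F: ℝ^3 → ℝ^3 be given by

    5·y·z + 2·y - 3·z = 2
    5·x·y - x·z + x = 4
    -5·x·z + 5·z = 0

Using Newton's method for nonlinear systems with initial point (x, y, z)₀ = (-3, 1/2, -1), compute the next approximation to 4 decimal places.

At (-3, 1/2, -1): F = (-0.5000, -17.5000, -20.0000).
Jacobian J = [[0, 5·z + 2, 5·y - 3], [5·y - z + 1, 5·x, -x], [-5·z, 0, -5·x + 5]].
At the point, J = [[0.0000, -3.0000, -0.5000], [4.5000, -15.0000, 3.0000], [5.0000, 0.0000, 20.0000]] (det J = 187.5000).
Solving J·Δ = −F gives Δ = (3.0400, -0.2067, 0.2400).
Then the next iterate is (x, y, z)₁ = (0.0400, 0.2933, -0.7600).

(0.0400, 0.2933, -0.7600)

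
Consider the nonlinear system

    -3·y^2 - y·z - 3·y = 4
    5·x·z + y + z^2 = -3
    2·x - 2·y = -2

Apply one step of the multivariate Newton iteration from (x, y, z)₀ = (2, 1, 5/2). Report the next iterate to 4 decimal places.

(-1.1148, -0.1148, 2.8200)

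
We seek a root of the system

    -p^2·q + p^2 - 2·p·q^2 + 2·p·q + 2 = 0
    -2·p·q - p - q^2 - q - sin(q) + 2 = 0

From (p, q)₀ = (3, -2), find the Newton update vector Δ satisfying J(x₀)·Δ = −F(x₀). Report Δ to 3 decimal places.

(-2.420, 1.025)

At (3, -2): F = (-7.000, 9.90930).
Jacobian J = [[-2·p·q + 2·p - 2·q^2 + 2·q, -p^2 - 4·p·q + 2·p], [-2·q - 1, -2·p - 2·q - cos(q) - 1]].
At the point, J = [[6.000, 21.000], [3.000, -2.58385]] (det J = -78.50312).
Solving J·Δ = −F gives Δ = (-2.420, 1.025).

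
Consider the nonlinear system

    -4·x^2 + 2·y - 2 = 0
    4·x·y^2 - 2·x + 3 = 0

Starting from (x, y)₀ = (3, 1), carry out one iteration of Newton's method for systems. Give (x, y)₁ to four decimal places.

At (3, 1): F = (-36.0000, 9.0000).
Jacobian J = [[-8·x, 2], [4·y^2 - 2, 8·x·y]].
At the point, J = [[-24.0000, 2.0000], [2.0000, 24.0000]] (det J = -580.0000).
Solving J·Δ = −F gives Δ = (-1.5207, -0.2483).
Then the next iterate is (x, y)₁ = (1.4793, 0.7517).

(1.4793, 0.7517)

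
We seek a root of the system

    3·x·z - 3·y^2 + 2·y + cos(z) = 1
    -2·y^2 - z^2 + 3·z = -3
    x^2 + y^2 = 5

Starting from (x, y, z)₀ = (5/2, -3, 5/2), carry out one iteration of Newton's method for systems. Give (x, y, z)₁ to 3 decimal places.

(1.794, -1.880, 2.346)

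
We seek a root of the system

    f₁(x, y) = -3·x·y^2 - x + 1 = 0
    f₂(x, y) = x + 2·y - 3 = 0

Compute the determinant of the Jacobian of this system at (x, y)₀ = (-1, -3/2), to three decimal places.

J = [[-3·y^2 - 1, -6·x·y], [1, 2]].
At the point, J = [[-7.750, -9.000], [1.000, 2.000]].
det J = -6.500.

-6.500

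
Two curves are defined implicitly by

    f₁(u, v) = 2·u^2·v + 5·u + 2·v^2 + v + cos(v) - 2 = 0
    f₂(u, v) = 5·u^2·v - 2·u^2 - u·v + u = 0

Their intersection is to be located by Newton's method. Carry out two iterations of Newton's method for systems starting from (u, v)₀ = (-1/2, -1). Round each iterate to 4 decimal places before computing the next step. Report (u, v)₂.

(-0.0317, -1.2543)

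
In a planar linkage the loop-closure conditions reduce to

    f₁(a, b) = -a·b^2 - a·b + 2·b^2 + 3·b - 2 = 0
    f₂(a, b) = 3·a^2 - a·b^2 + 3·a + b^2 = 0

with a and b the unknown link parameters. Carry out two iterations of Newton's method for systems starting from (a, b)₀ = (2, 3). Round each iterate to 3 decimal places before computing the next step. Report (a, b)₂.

(2.124, 4.275)

At (2, 3): F = (1.000, 9.000).
Jacobian J = [[-b^2 - b, -2·a·b - a + 4·b + 3], [6·a - b^2 + 3, -2·a·b + 2·b]].
At the point, J = [[-12.000, 1.000], [6.000, -6.000]] (det J = 66.000).
Solving J·Δ = −F gives Δ = (0.227, 1.727).
Then the next iterate is (a, b)₁ = (2.227, 4.727).
Round to (2.227, 4.727) and repeat: F = (-3.41824, -5.85715), J = [[-27.07153, -1.37306], [-5.98253, -11.60006]].
Δ = (-0.103, -0.452), so (a, b)₂ = (2.124, 4.275).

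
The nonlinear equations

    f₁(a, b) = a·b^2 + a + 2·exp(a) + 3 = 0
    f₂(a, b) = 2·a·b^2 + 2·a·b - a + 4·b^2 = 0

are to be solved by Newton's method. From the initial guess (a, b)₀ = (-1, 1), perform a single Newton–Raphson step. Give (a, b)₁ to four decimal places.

(-1.4770, 1.2154)

At (-1, 1): F = (1.735759, 1.0000).
Jacobian J = [[b^2 + 2·exp(a) + 1, 2·a·b], [2·b^2 + 2·b - 1, 4·a·b + 2·a + 8·b]].
At the point, J = [[2.735759, -2.0000], [3.0000, 2.0000]] (det J = 11.471518).
Solving J·Δ = −F gives Δ = (-0.4770, 0.2154).
Then the next iterate is (a, b)₁ = (-1.4770, 1.2154).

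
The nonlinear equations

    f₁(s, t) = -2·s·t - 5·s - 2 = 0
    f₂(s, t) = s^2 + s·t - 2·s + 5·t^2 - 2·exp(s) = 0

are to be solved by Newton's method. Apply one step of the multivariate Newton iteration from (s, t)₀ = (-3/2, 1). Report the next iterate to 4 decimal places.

At (-3/2, 1): F = (8.5000, 8.303740).
Jacobian J = [[-2·t - 5, -2·s], [2·s + t - 2·exp(s) - 2, s + 10·t]].
At the point, J = [[-7.0000, 3.0000], [-4.446260, 8.5000]] (det J = -46.161219).
Solving J·Δ = −F gives Δ = (1.0255, -0.4405).
Then the next iterate is (s, t)₁ = (-0.4745, 0.5595).

(-0.4745, 0.5595)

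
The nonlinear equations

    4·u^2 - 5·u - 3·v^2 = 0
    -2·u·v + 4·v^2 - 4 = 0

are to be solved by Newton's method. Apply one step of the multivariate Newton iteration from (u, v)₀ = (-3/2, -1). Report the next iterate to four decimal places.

(-0.8219, -1.3288)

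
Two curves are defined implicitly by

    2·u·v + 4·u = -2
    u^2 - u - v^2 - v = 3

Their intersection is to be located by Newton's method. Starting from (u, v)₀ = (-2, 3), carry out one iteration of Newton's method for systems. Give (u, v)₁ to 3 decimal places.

At (-2, 3): F = (-18.000, -9.000).
Jacobian J = [[2·v + 4, 2·u], [2·u - 1, -2·v - 1]].
At the point, J = [[10.000, -4.000], [-5.000, -7.000]] (det J = -90.000).
Solving J·Δ = −F gives Δ = (1.000, -2.000).
Then the next iterate is (u, v)₁ = (-1.000, 1.000).

(-1.000, 1.000)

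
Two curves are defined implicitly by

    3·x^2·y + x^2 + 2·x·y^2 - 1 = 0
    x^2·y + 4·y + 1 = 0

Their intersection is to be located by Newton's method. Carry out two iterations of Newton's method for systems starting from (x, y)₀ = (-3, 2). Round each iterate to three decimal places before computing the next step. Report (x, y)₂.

(-1.487, 0.088)

At (-3, 2): F = (38.000, 27.000).
Jacobian J = [[6·x·y + 2·x + 2·y^2, 3·x^2 + 4·x·y], [2·x·y, x^2 + 4]].
At the point, J = [[-34.000, 3.000], [-12.000, 13.000]] (det J = -406.000).
Solving J·Δ = −F gives Δ = (1.017, -1.138).
Then the next iterate is (x, y)₁ = (-1.983, 0.862).
Round to (-1.983, 0.862) and repeat: F = (10.15428, 7.83763), J = [[-12.73599, 4.95948], [-3.41869, 7.93229]].
Δ = (0.496, -0.774), so (x, y)₂ = (-1.487, 0.088).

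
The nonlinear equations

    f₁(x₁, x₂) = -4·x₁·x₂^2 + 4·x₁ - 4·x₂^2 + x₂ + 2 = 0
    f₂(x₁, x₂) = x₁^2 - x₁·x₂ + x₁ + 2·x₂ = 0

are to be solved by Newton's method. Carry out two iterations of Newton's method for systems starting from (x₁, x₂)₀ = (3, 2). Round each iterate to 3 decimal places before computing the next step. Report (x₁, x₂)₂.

At (3, 2): F = (-48.000, 10.000).
Jacobian J = [[-4·x₂^2 + 4, -8·x₁·x₂ - 8·x₂ + 1], [2·x₁ - x₂ + 1, -x₁ + 2]].
At the point, J = [[-12.000, -63.000], [5.000, -1.000]] (det J = 327.000).
Solving J·Δ = −F gives Δ = (-2.073, -0.367).
Then the next iterate is (x₁, x₂)₁ = (0.927, 1.633).
Round to (0.927, 1.633) and repeat: F = (-13.21384, 3.53854), J = [[-6.66676, -24.17433], [1.221, 1.073]].
Δ = (-3.191, 0.333), so (x₁, x₂)₂ = (-2.264, 1.966).

(-2.264, 1.966)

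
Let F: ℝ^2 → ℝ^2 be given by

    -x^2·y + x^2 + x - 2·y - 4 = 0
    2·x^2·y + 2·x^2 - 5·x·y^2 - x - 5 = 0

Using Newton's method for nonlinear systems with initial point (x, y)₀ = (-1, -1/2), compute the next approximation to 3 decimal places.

(-0.667, -1.556)

At (-1, -1/2): F = (-2.500, -1.750).
Jacobian J = [[-2·x·y + 2·x + 1, -x^2 - 2], [4·x·y + 4·x - 5·y^2 - 1, 2·x^2 - 10·x·y]].
At the point, J = [[-2.000, -3.000], [-4.250, -3.000]] (det J = -6.750).
Solving J·Δ = −F gives Δ = (0.333, -1.056).
Then the next iterate is (x, y)₁ = (-0.667, -1.556).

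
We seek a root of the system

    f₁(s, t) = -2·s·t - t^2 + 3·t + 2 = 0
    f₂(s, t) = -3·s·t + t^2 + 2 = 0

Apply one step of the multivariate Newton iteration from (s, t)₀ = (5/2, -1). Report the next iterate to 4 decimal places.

At (5/2, -1): F = (3.0000, 10.5000).
Jacobian J = [[-2·t, -2·s - 2·t + 3], [-3·t, -3·s + 2·t]].
At the point, J = [[2.0000, 0.0000], [3.0000, -9.5000]] (det J = -19.0000).
Solving J·Δ = −F gives Δ = (-1.5000, 0.6316).
Then the next iterate is (s, t)₁ = (1.0000, -0.3684).

(1.0000, -0.3684)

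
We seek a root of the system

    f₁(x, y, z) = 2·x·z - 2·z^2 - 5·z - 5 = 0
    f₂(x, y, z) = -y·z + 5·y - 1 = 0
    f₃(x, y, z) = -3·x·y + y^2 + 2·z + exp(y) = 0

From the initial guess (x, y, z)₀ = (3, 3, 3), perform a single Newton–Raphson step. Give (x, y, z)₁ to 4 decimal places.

(16.9805, 9.2113, 8.8076)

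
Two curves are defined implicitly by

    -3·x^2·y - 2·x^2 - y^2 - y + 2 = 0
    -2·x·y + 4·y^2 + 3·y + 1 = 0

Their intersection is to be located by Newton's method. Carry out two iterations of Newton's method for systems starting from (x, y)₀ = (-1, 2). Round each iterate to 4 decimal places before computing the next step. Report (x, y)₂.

At (-1, 2): F = (-12.0000, 27.0000).
Jacobian J = [[-6·x·y - 4·x, -3·x^2 - 2·y - 1], [-2·y, -2·x + 8·y + 3]].
At the point, J = [[16.0000, -8.0000], [-4.0000, 21.0000]] (det J = 304.0000).
Solving J·Δ = −F gives Δ = (0.1184, -1.2632).
Then the next iterate is (x, y)₁ = (-0.8816, 0.7368).
Round to (-0.8816, 0.7368) and repeat: F = (-2.552075, 6.681023), J = [[7.423777, -4.805256], [-1.4736, 10.6576]].
Δ = (-0.0681, -0.6363), so (x, y)₂ = (-0.9497, 0.1005).

(-0.9497, 0.1005)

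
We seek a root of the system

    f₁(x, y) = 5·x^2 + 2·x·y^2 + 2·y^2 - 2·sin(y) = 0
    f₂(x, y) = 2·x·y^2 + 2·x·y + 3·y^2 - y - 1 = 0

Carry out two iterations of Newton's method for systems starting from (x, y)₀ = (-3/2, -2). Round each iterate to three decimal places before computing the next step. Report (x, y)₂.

At (-3/2, -2): F = (9.06859, 7.000).
Jacobian J = [[10·x + 2·y^2, 4·x·y + 4·y - 2·cos(y)], [2·y^2 + 2·y, 4·x·y + 2·x + 6·y - 1]].
At the point, J = [[-7.000, 4.83229], [4.000, -4.000]] (det J = 8.67083).
Solving J·Δ = −F gives Δ = (8.085, 9.835).
Then the next iterate is (x, y)₁ = (6.585, 7.835).
Round to (6.585, 7.835) and repeat: F = (1146.05569, 1086.98338), J = [[188.62445, 237.67594], [138.44445, 265.55390]].
Δ = (-2.676, -2.698), so (x, y)₂ = (3.909, 5.137).

(3.909, 5.137)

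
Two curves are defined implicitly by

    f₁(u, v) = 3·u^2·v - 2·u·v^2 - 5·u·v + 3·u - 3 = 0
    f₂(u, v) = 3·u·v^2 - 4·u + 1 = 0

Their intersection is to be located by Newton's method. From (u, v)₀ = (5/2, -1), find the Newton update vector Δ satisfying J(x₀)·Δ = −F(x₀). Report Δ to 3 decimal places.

(-0.831, -0.045)

At (5/2, -1): F = (-6.750, -1.500).
Jacobian J = [[6·u·v - 2·v^2 - 5·v + 3, 3·u^2 - 4·u·v - 5·u], [3·v^2 - 4, 6·u·v]].
At the point, J = [[-9.000, 16.250], [-1.000, -15.000]] (det J = 151.250).
Solving J·Δ = −F gives Δ = (-0.831, -0.045).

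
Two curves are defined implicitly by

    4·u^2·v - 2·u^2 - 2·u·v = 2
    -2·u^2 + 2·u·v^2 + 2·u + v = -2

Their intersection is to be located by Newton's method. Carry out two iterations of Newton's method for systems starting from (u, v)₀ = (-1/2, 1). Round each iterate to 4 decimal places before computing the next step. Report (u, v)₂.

At (-1/2, 1): F = (-0.5000, 0.5000).
Jacobian J = [[8·u·v - 4·u - 2·v, 4·u^2 - 2·u], [-4·u + 2·v^2 + 2, 4·u·v + 1]].
At the point, J = [[-4.0000, 2.0000], [6.0000, -1.0000]] (det J = -8.0000).
Solving J·Δ = −F gives Δ = (-0.0625, 0.1250).
Then the next iterate is (u, v)₁ = (-0.5625, 1.1250).
Round to (-0.5625, 1.1250) and repeat: F = (0.056641, -0.056641), J = [[-5.0625, 2.390625], [6.781250, -1.531250]].
Δ = (0.0058, -0.0115), so (u, v)₂ = (-0.5567, 1.1135).

(-0.5567, 1.1135)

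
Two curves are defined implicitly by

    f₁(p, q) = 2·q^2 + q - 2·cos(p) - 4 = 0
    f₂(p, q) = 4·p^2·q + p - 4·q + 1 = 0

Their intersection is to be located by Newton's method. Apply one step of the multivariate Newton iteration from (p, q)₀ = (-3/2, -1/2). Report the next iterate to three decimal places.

At (-3/2, -1/2): F = (-4.14147, -3.000).
Jacobian J = [[2·sin(p), 4·q + 1], [8·p·q + 1, 4·p^2 - 4]].
At the point, J = [[-1.99499, -1.000], [7.000, 5.000]] (det J = -2.97495).
Solving J·Δ = −F gives Δ = (-7.969, 11.757).
Then the next iterate is (p, q)₁ = (-9.469, 11.257).

(-9.469, 11.257)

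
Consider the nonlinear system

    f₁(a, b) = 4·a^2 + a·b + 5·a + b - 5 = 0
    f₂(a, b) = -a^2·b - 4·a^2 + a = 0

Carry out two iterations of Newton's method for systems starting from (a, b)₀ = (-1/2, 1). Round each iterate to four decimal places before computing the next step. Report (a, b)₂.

(0.1631, 3.5966)

At (-1/2, 1): F = (-6.0000, -1.7500).
Jacobian J = [[8·a + b + 5, a + 1], [-2·a·b - 8·a + 1, -a^2]].
At the point, J = [[2.0000, 0.5000], [6.0000, -0.2500]] (det J = -3.5000).
Solving J·Δ = −F gives Δ = (0.6786, 9.2857).
Then the next iterate is (a, b)₁ = (0.1786, 10.2857).
Round to (0.1786, 10.2857) and repeat: F = (8.143318, -0.277085), J = [[16.7145, 1.1786], [-4.102852, -0.031898]].
Δ = (-0.0155, -6.6891), so (a, b)₂ = (0.1631, 3.5966).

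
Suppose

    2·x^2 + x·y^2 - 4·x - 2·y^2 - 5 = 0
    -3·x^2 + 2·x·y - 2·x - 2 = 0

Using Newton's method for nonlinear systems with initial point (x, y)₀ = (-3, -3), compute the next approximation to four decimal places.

(-1.9535, -2.0891)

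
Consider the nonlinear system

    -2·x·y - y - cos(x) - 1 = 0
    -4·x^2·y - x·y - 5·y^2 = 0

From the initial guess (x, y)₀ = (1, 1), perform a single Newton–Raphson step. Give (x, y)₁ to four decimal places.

(4.9601, -2.0427)

At (1, 1): F = (-4.540302, -10.0000).
Jacobian J = [[-2·y + sin(x), -2·x - 1], [-8·x·y - y, -4·x^2 - x - 10·y]].
At the point, J = [[-1.158529, -3.0000], [-9.0000, -15.0000]] (det J = -9.622065).
Solving J·Δ = −F gives Δ = (3.9601, -3.0427).
Then the next iterate is (x, y)₁ = (4.9601, -2.0427).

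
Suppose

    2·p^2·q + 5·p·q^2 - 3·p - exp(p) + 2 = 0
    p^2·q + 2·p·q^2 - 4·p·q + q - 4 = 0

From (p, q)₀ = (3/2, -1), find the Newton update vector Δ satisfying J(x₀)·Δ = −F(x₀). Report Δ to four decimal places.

At (3/2, -1): F = (-3.981689, 1.7500).
Jacobian J = [[4·p·q + 5·q^2 - exp(p) - 3, 2·p^2 + 10·p·q], [2·p·q + 2·q^2 - 4·q, p^2 + 4·p·q - 4·p + 1]].
At the point, J = [[-8.481689, -10.5000], [3.0000, -8.7500]] (det J = 105.714779).
Solving J·Δ = −F gives Δ = (-0.5034, 0.0274).

(-0.5034, 0.0274)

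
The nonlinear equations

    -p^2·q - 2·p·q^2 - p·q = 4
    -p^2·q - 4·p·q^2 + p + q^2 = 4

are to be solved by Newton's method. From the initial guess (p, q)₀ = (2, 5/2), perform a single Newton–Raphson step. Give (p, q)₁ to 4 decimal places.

At (2, 5/2): F = (-44.0000, -55.7500).
Jacobian J = [[-2·p·q - 2·q^2 - q, -p^2 - 4·p·q - p], [-2·p·q - 4·q^2 + 1, -p^2 - 8·p·q + 2·q]].
At the point, J = [[-25.0000, -26.0000], [-34.0000, -39.0000]] (det J = 91.0000).
Solving J·Δ = −F gives Δ = (-2.9286, 1.1236).
Then the next iterate is (p, q)₁ = (-0.9286, 3.6236).

(-0.9286, 3.6236)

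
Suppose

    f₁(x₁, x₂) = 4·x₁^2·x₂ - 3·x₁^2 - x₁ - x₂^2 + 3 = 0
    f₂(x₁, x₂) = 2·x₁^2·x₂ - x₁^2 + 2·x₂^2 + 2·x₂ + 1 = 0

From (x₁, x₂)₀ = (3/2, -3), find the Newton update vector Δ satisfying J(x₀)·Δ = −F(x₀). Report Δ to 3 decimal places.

At (3/2, -3): F = (-41.250, -2.750).
Jacobian J = [[8·x₁·x₂ - 6·x₁ - 1, 4·x₁^2 - 2·x₂], [4·x₁·x₂ - 2·x₁, 2·x₁^2 + 4·x₂ + 2]].
At the point, J = [[-46.000, 15.000], [-21.000, -5.500]] (det J = 568.000).
Solving J·Δ = −F gives Δ = (-0.472, 1.302).

(-0.472, 1.302)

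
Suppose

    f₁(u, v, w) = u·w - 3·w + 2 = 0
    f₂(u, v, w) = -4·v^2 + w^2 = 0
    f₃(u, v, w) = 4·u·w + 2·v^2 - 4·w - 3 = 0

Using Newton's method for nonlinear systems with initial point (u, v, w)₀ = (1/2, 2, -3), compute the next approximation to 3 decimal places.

(-1.417, -0.725, 3.100)

At (1/2, 2, -3): F = (9.500, -7.000, 11.000).
Jacobian J = [[w, 0, u - 3], [0, -8·v, 2·w], [4·w, 4·v, 4·u - 4]].
At the point, J = [[-3.000, 0.000, -2.500], [0.000, -16.000, -6.000], [-12.000, 8.000, -2.000]] (det J = 240.000).
Solving J·Δ = −F gives Δ = (-1.917, -2.725, 6.100).
Then the next iterate is (u, v, w)₁ = (-1.417, -0.725, 3.100).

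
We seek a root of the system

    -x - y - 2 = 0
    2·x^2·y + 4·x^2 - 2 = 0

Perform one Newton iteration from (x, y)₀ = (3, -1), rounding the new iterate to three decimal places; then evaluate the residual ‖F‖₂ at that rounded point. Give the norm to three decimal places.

505.994

At (3, -1): F = (-4.000, 16.000).
Jacobian J = [[-1, -1], [4·x·y + 8·x, 2·x^2]].
At the point, J = [[-1.000, -1.000], [12.000, 18.000]] (det J = -6.000).
Solving J·Δ = −F gives Δ = (-9.333, 5.333).
Then the next iterate is (x, y)₁ = (-6.333, 4.333).
Re-evaluating at (-6.333, 4.333): F = (0.000, 505.99386), so ‖F‖₂ = 505.994.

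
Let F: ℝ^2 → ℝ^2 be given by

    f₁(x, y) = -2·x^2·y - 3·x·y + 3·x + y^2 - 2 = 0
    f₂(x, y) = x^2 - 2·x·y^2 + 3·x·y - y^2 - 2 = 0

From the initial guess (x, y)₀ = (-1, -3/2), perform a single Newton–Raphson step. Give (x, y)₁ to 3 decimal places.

(0.194, -2.730)

At (-1, -3/2): F = (-4.250, 5.750).
Jacobian J = [[-4·x·y - 3·y + 3, -2·x^2 - 3·x + 2·y], [2·x - 2·y^2 + 3·y, -4·x·y + 3·x - 2·y]].
At the point, J = [[1.500, -2.000], [-11.000, -6.000]] (det J = -31.000).
Solving J·Δ = −F gives Δ = (1.194, -1.230).
Then the next iterate is (x, y)₁ = (0.194, -2.730).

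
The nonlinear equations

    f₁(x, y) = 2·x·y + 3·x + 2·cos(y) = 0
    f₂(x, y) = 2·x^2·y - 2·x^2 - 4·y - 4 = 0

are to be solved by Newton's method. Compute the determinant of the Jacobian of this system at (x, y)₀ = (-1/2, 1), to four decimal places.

-17.5000

J = [[2·y + 3, 2·x - 2·sin(y)], [4·x·y - 4·x, 2·x^2 - 4]].
At the point, J = [[5.0000, -2.682942], [0.0000, -3.5000]].
det J = -17.5000.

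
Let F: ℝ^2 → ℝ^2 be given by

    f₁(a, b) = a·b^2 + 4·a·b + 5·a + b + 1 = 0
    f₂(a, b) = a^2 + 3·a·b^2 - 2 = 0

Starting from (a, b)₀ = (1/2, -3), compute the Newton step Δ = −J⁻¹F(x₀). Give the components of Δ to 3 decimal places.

At (1/2, -3): F = (-1.000, 11.750).
Jacobian J = [[b^2 + 4·b + 5, 2·a·b + 4·a + 1], [2·a + 3·b^2, 6·a·b]].
At the point, J = [[2.000, 0.000], [28.000, -9.000]] (det J = -18.000).
Solving J·Δ = −F gives Δ = (0.500, 2.861).

(0.500, 2.861)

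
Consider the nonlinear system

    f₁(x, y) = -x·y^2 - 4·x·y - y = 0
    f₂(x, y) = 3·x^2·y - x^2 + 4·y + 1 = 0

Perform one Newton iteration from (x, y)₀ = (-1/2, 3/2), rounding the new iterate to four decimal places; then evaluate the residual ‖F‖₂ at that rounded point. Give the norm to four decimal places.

At (-1/2, 3/2): F = (2.6250, 7.8750).
Jacobian J = [[-y^2 - 4·y, -2·x·y - 4·x - 1], [6·x·y - 2·x, 3·x^2 + 4]].
At the point, J = [[-8.2500, 2.5000], [-3.5000, 4.7500]] (det J = -30.4375).
Solving J·Δ = −F gives Δ = (-0.2372, -1.8326).
Then the next iterate is (x, y)₁ = (-0.7372, -0.3326).
Re-evaluating at (-0.7372, -0.3326): F = (-0.566620, -1.416132), so ‖F‖₂ = 1.5253.

1.5253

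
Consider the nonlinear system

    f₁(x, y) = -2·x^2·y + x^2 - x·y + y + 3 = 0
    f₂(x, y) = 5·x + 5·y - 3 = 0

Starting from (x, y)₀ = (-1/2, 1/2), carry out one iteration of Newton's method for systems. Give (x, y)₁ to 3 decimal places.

(2.400, -1.800)

At (-1/2, 1/2): F = (3.750, -3.000).
Jacobian J = [[-4·x·y + 2·x - y, -2·x^2 - x + 1], [5, 5]].
At the point, J = [[-0.500, 1.000], [5.000, 5.000]] (det J = -7.500).
Solving J·Δ = −F gives Δ = (2.900, -2.300).
Then the next iterate is (x, y)₁ = (2.400, -1.800).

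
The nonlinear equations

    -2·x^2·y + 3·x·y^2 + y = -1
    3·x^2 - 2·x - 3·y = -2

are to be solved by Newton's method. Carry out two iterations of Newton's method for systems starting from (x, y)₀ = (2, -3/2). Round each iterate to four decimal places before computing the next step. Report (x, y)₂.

(1.1168, 0.8085)

At (2, -3/2): F = (25.0000, 14.5000).
Jacobian J = [[-4·x·y + 3·y^2, -2·x^2 + 6·x·y + 1], [6·x - 2, -3]].
At the point, J = [[18.7500, -25.0000], [10.0000, -3.0000]] (det J = 193.7500).
Solving J·Δ = −F gives Δ = (-1.4839, -0.1129).
Then the next iterate is (x, y)₁ = (0.5161, -1.6129).
Round to (0.5161, -1.6129) and repeat: F = (4.274141, 6.605578), J = [[11.134010, -4.527225], [1.0966, -3.0000]].
Δ = (0.6007, 2.4214), so (x, y)₂ = (1.1168, 0.8085).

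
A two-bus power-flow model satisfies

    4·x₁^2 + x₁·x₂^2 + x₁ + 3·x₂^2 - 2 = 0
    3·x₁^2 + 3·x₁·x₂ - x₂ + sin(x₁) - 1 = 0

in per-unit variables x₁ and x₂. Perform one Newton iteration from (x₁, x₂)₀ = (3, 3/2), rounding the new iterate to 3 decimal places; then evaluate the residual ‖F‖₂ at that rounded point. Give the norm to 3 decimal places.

At (3, 3/2): F = (50.500, 38.14112).
Jacobian J = [[8·x₁ + x₂^2 + 1, 2·x₁·x₂ + 6·x₂], [6·x₁ + 3·x₂ + cos(x₁), 3·x₁ - 1]].
At the point, J = [[27.250, 18.000], [21.51001, 8.000]] (det J = -169.18014).
Solving J·Δ = −F gives Δ = (-1.670, -0.277).
Then the next iterate is (x₁, x₂)₁ = (1.330, 1.223).
Re-evaluating at (1.330, 1.223): F = (12.88211, 8.93462), so ‖F‖₂ = 15.677.

15.677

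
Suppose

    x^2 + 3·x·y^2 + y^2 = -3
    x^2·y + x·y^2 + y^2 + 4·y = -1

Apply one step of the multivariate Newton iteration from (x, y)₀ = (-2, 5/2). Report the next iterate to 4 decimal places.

(3.9798, 5.0581)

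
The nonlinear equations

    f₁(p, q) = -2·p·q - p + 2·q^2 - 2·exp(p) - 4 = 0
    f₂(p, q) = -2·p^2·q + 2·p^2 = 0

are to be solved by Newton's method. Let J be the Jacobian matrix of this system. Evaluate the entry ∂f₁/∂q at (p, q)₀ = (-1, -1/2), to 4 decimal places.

0.0000

∂f₁/∂q = -2·p + 4·q.
At (-1, -1/2) this is 0.0000.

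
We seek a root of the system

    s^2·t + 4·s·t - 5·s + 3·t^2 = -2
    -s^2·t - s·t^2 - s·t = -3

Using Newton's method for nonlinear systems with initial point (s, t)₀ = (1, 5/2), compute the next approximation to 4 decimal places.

(1.1598, 1.0076)

At (1, 5/2): F = (28.2500, -8.2500).
Jacobian J = [[2·s·t + 4·t - 5, s^2 + 4·s + 6·t], [-2·s·t - t^2 - t, -s^2 - 2·s·t - s]].
At the point, J = [[10.0000, 20.0000], [-13.7500, -7.0000]] (det J = 205.0000).
Solving J·Δ = −F gives Δ = (0.1598, -1.4924).
Then the next iterate is (s, t)₁ = (1.1598, 1.0076).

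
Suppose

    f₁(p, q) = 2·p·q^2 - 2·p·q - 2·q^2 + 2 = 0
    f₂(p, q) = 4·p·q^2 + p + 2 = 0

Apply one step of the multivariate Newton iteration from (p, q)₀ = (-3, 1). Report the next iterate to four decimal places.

(-0.4000, 1.0000)

At (-3, 1): F = (0.0000, -13.0000).
Jacobian J = [[2·q^2 - 2·q, 4·p·q - 2·p - 4·q], [4·q^2 + 1, 8·p·q]].
At the point, J = [[0.0000, -10.0000], [5.0000, -24.0000]] (det J = 50.0000).
Solving J·Δ = −F gives Δ = (2.6000, 0.0000).
Then the next iterate is (p, q)₁ = (-0.4000, 1.0000).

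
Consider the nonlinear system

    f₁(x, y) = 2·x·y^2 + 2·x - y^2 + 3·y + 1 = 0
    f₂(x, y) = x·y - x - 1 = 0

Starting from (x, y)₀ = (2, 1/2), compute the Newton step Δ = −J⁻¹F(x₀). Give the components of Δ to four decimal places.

(-3.3125, 0.1719)

At (2, 1/2): F = (7.2500, -2.0000).
Jacobian J = [[2·y^2 + 2, 4·x·y - 2·y + 3], [y - 1, x]].
At the point, J = [[2.5000, 6.0000], [-0.5000, 2.0000]] (det J = 8.0000).
Solving J·Δ = −F gives Δ = (-3.3125, 0.1719).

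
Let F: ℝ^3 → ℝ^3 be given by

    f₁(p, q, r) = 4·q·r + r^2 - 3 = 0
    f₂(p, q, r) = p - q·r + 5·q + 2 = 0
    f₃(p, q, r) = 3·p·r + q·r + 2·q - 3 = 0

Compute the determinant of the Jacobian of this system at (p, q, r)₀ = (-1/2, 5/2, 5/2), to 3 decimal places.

-411.250

J = [[0, 4·r, 4·q + 2·r], [1, -r + 5, -q], [3·r, r + 2, 3·p + q]].
At the point, J = [[0.000, 10.000, 15.000], [1.000, 2.500, -2.500], [7.500, 4.500, 1.000]].
det J = -411.250.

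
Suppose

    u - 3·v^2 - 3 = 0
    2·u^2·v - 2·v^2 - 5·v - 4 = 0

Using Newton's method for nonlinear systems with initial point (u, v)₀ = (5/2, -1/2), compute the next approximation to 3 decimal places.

(1.974, 0.092)

At (5/2, -1/2): F = (-1.250, -8.250).
Jacobian J = [[1, -6·v], [4·u·v, 2·u^2 - 4·v - 5]].
At the point, J = [[1.000, 3.000], [-5.000, 9.500]] (det J = 24.500).
Solving J·Δ = −F gives Δ = (-0.526, 0.592).
Then the next iterate is (u, v)₁ = (1.974, 0.092).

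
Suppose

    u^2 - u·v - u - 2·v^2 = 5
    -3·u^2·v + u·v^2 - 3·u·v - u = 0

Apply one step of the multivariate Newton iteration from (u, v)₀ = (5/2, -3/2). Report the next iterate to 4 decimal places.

At (5/2, -3/2): F = (-2.0000, 42.5000).
Jacobian J = [[2·u - v - 1, -u - 4·v], [-6·u·v + v^2 - 3·v - 1, -3·u^2 + 2·u·v - 3·u]].
At the point, J = [[5.5000, 3.5000], [28.2500, -33.7500]] (det J = -284.5000).
Solving J·Δ = −F gives Δ = (-0.2856, 1.0202).
Then the next iterate is (u, v)₁ = (2.2144, -0.4798).

(2.2144, -0.4798)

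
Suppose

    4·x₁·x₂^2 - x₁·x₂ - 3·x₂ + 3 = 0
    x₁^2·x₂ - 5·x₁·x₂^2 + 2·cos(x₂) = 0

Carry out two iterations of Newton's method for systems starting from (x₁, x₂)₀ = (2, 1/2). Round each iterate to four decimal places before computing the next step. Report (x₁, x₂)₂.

At (2, 1/2): F = (2.5000, 1.255165).
Jacobian J = [[4·x₂^2 - x₂, 8·x₁·x₂ - x₁ - 3], [2·x₁·x₂ - 5·x₂^2, x₁^2 - 10·x₁·x₂ - 2·sin(x₂)]].
At the point, J = [[0.5000, 3.0000], [0.7500, -6.958851]] (det J = -5.729426).
Solving J·Δ = −F gives Δ = (-3.6937, -0.2177).
Then the next iterate is (x₁, x₂)₁ = (-1.6937, 0.2823).
Round to (-1.6937, 0.2823) and repeat: F = (2.091325, 3.405529), J = [[0.036473, -5.131352], [-1.354729, 7.092804]].
Δ = (4.8273, 0.4419), so (x₁, x₂)₂ = (3.1336, 0.7242).

(3.1336, 0.7242)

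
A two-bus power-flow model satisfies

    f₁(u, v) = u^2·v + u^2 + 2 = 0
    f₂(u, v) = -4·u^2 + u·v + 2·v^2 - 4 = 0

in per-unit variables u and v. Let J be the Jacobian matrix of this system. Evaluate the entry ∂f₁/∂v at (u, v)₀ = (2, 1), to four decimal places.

4.0000

∂f₁/∂v = u^2.
At (2, 1) this is 4.0000.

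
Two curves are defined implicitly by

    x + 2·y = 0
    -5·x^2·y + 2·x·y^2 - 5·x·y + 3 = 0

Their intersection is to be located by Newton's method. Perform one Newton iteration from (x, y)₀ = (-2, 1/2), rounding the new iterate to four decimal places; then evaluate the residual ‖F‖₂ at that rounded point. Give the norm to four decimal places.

At (-2, 1/2): F = (-1.0000, -3.0000).
Jacobian J = [[1, 2], [-10·x·y + 2·y^2 - 5·y, -5·x^2 + 4·x·y - 5·x]].
At the point, J = [[1.0000, 2.0000], [8.0000, -14.0000]] (det J = -30.0000).
Solving J·Δ = −F gives Δ = (0.6667, 0.1667).
Then the next iterate is (x, y)₁ = (-1.3333, 0.6667).
Re-evaluating at (-1.3333, 0.6667): F = (0.0001, 0.333356), so ‖F‖₂ = 0.3334.

0.3334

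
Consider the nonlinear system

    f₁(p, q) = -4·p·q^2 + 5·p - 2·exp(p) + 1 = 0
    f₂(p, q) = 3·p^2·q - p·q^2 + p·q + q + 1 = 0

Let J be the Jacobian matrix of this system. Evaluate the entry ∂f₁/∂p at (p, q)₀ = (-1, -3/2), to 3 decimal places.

∂f₁/∂p = -4·q^2 - 2·exp(p) + 5.
At (-1, -3/2) this is -4.736.

-4.736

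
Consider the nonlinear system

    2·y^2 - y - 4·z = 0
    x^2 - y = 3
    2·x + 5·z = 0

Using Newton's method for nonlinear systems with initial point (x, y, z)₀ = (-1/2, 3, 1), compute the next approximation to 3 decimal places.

(-5.718, 2.468, 2.287)

At (-1/2, 3, 1): F = (11.000, -5.750, 4.000).
Jacobian J = [[0, 4·y - 1, -4], [2·x, -1, 0], [2, 0, 5]].
At the point, J = [[0.000, 11.000, -4.000], [-1.000, -1.000, 0.000], [2.000, 0.000, 5.000]] (det J = 47.000).
Solving J·Δ = −F gives Δ = (-5.218, -0.532, 1.287).
Then the next iterate is (x, y, z)₁ = (-5.718, 2.468, 2.287).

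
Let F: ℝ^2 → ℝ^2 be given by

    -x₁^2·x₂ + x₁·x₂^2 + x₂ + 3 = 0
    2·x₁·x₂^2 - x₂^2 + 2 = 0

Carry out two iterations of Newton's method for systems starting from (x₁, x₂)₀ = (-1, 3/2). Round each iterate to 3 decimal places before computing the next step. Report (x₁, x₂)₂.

(-2.182, 0.600)

At (-1, 3/2): F = (0.750, -4.750).
Jacobian J = [[-2·x₁·x₂ + x₂^2, -x₁^2 + 2·x₁·x₂ + 1], [2·x₂^2, 4·x₁·x₂ - 2·x₂]].
At the point, J = [[5.250, -3.000], [4.500, -9.000]] (det J = -33.750).
Solving J·Δ = −F gives Δ = (-0.622, -0.839).
Then the next iterate is (x₁, x₂)₁ = (-1.622, 0.661).
Round to (-1.622, 0.661) and repeat: F = (1.21330, 0.14571), J = [[2.58121, -3.77517], [0.87384, -5.61057]].
Δ = (-0.560, -0.061), so (x₁, x₂)₂ = (-2.182, 0.600).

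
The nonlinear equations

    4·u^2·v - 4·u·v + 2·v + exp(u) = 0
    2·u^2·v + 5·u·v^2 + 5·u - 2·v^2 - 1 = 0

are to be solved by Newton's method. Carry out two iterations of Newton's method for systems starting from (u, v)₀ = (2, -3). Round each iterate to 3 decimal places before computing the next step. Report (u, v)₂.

(1.672, -0.745)

At (2, -3): F = (-22.61094, 57.000).
Jacobian J = [[8·u·v - 4·v + exp(u), 4·u^2 - 4·u + 2], [4·u·v + 5·v^2 + 5, 2·u^2 + 10·u·v - 4·v]].
At the point, J = [[-28.61094, 10.000], [26.000, -40.000]] (det J = 884.43776).
Solving J·Δ = −F gives Δ = (-0.378, 1.179).
Then the next iterate is (u, v)₁ = (1.622, -1.821).
Round to (1.622, -1.821) and repeat: F = (-5.92750, 17.78933), J = [[-11.28209, 6.03554], [9.76556, -16.99085]].
Δ = (0.050, 1.076), so (u, v)₂ = (1.672, -0.745).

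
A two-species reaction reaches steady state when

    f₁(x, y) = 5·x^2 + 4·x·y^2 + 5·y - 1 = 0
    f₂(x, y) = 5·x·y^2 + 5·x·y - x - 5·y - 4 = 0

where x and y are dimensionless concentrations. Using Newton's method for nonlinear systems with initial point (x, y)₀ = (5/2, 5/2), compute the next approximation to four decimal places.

At (5/2, 5/2): F = (105.2500, 90.3750).
Jacobian J = [[10·x + 4·y^2, 8·x·y + 5], [5·y^2 + 5·y - 1, 10·x·y + 5·x - 5]].
At the point, J = [[50.0000, 55.0000], [42.7500, 70.0000]] (det J = 1148.7500).
Solving J·Δ = −F gives Δ = (-2.0865, -0.0168).
Then the next iterate is (x, y)₁ = (0.4135, 2.4832).

(0.4135, 2.4832)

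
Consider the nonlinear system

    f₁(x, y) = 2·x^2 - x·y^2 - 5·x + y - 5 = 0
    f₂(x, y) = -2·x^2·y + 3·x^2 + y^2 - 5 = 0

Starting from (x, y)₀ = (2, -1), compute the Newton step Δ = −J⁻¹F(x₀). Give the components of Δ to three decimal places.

At (2, -1): F = (-10.000, 16.000).
Jacobian J = [[4·x - y^2 - 5, -2·x·y + 1], [-4·x·y + 6·x, -2·x^2 + 2·y]].
At the point, J = [[2.000, 5.000], [20.000, -10.000]] (det J = -120.000).
Solving J·Δ = −F gives Δ = (0.167, 1.933).

(0.167, 1.933)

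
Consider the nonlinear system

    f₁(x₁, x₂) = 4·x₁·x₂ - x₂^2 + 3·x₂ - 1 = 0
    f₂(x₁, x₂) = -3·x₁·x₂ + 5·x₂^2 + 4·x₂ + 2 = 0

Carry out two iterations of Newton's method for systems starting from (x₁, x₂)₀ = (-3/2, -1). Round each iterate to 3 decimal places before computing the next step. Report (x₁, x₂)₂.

(-1.253, -1.240)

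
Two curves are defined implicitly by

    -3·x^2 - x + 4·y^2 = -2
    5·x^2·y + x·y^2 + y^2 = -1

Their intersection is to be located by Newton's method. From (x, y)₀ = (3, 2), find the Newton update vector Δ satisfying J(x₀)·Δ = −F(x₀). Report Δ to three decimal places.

(-1.120, -0.579)

At (3, 2): F = (-12.000, 107.000).
Jacobian J = [[-6·x - 1, 8·y], [10·x·y + y^2, 5·x^2 + 2·x·y + 2·y]].
At the point, J = [[-19.000, 16.000], [64.000, 61.000]] (det J = -2183.000).
Solving J·Δ = −F gives Δ = (-1.120, -0.579).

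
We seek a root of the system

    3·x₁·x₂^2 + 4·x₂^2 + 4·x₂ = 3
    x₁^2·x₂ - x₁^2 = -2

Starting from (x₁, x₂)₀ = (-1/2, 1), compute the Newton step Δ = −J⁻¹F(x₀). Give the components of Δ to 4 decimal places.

At (-1/2, 1): F = (3.5000, 2.0000).
Jacobian J = [[3·x₂^2, 6·x₁·x₂ + 8·x₂ + 4], [2·x₁·x₂ - 2·x₁, x₁^2]].
At the point, J = [[3.0000, 9.0000], [0.0000, 0.2500]] (det J = 0.7500).
Solving J·Δ = −F gives Δ = (22.8333, -8.0000).

(22.8333, -8.0000)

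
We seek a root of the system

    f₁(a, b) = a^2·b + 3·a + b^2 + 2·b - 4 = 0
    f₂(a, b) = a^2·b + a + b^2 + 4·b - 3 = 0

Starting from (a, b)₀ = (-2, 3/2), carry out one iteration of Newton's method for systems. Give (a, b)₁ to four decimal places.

(3.7917, 3.2917)

At (-2, 3/2): F = (1.2500, 9.2500).
Jacobian J = [[2·a·b + 3, a^2 + 2·b + 2], [2·a·b + 1, a^2 + 2·b + 4]].
At the point, J = [[-3.0000, 9.0000], [-5.0000, 11.0000]] (det J = 12.0000).
Solving J·Δ = −F gives Δ = (5.7917, 1.7917).
Then the next iterate is (a, b)₁ = (3.7917, 3.2917).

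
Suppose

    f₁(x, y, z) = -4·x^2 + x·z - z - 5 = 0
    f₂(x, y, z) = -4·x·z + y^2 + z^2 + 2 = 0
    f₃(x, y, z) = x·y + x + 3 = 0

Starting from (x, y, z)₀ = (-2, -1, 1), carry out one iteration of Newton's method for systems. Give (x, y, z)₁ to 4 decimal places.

(-0.6519, 0.5000, 0.6392)

At (-2, -1, 1): F = (-24.0000, 12.0000, 3.0000).
Jacobian J = [[-8·x + z, 0, x - 1], [-4·z, 2·y, -4·x + 2·z], [y + 1, x, 0]].
At the point, J = [[17.0000, 0.0000, -3.0000], [-4.0000, -2.0000, 10.0000], [0.0000, -2.0000, 0.0000]] (det J = 316.0000).
Solving J·Δ = −F gives Δ = (1.3481, 1.5000, -0.3608).
Then the next iterate is (x, y, z)₁ = (-0.6519, 0.5000, 0.6392).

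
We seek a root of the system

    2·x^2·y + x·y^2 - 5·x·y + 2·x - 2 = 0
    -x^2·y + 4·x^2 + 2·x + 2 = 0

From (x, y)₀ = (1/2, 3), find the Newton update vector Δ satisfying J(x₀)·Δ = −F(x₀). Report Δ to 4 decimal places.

At (1/2, 3): F = (-2.5000, 3.2500).
Jacobian J = [[4·x·y + y^2 - 5·y + 2, 2·x^2 + 2·x·y - 5·x], [-2·x·y + 8·x + 2, -x^2]].
At the point, J = [[2.0000, 1.0000], [3.0000, -0.2500]] (det J = -3.5000).
Solving J·Δ = −F gives Δ = (-0.7500, 4.0000).

(-0.7500, 4.0000)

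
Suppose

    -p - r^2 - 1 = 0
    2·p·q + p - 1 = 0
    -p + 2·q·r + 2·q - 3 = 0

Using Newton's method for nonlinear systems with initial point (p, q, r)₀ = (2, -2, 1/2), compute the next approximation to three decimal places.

At (2, -2, 1/2): F = (-3.250, -7.000, -11.000).
Jacobian J = [[-1, 0, -2·r], [2·q + 1, 2·p, 0], [-1, 2·r + 2, 2·q]].
At the point, J = [[-1.000, 0.000, -1.000], [-3.000, 4.000, 0.000], [-1.000, 3.000, -4.000]] (det J = 21.000).
Solving J·Δ = −F gives Δ = (-1.381, 0.714, -1.869).
Then the next iterate is (p, q, r)₁ = (0.619, -1.286, -1.369).

(0.619, -1.286, -1.369)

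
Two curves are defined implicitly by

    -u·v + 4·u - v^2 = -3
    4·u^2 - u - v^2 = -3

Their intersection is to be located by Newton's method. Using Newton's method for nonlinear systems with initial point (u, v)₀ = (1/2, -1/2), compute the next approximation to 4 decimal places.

At (1/2, -1/2): F = (5.0000, 3.2500).
Jacobian J = [[-v + 4, -u - 2·v], [8·u - 1, -2·v]].
At the point, J = [[4.5000, 0.5000], [3.0000, 1.0000]] (det J = 3.0000).
Solving J·Δ = −F gives Δ = (-1.1250, 0.1250).
Then the next iterate is (u, v)₁ = (-0.6250, -0.3750).

(-0.6250, -0.3750)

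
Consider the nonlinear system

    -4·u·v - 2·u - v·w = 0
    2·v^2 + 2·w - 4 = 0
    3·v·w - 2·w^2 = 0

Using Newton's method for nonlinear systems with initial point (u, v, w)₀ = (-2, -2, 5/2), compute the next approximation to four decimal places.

(-1.1055, -1.2124, 1.1504)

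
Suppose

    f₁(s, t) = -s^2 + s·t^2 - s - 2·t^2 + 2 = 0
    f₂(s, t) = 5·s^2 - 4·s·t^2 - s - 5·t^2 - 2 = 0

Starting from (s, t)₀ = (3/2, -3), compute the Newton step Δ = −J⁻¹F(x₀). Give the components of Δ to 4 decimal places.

At (3/2, -3): F = (-6.2500, -91.2500).
Jacobian J = [[-2·s + t^2 - 1, 2·s·t - 4·t], [10·s - 4·t^2 - 1, -8·s·t - 10·t]].
At the point, J = [[5.0000, 3.0000], [-22.0000, 66.0000]] (det J = 396.0000).
Solving J·Δ = −F gives Δ = (0.3504, 1.4994).

(0.3504, 1.4994)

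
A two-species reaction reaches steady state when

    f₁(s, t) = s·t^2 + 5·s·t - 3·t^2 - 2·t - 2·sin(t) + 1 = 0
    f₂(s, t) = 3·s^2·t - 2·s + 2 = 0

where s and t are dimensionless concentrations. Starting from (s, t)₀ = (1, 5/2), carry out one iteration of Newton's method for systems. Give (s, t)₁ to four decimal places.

(0.8031, 0.8532)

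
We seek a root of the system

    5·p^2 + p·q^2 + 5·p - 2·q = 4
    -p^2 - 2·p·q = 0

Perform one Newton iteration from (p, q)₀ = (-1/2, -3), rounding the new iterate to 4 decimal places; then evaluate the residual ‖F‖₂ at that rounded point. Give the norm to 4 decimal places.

At (-1/2, -3): F = (-3.7500, -3.2500).
Jacobian J = [[10·p + q^2 + 5, 2·p·q - 2], [-2·p - 2·q, -2·p]].
At the point, J = [[9.0000, 1.0000], [7.0000, 1.0000]] (det J = 2.0000).
Solving J·Δ = −F gives Δ = (0.2500, 1.5000).
Then the next iterate is (p, q)₁ = (-0.2500, -1.5000).
Re-evaluating at (-0.2500, -1.5000): F = (-2.5000, -0.8125), so ‖F‖₂ = 2.6287.

2.6287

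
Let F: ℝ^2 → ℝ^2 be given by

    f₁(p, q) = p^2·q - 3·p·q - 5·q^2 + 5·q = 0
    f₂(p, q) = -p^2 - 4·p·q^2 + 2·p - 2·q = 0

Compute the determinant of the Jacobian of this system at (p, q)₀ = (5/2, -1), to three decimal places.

60.250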